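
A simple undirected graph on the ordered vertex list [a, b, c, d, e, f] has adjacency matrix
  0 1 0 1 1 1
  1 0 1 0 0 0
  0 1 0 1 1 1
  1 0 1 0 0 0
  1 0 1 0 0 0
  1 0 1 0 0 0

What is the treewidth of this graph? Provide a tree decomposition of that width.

Treewidth 2.
One optimal decomposition is:
Bags: B1 = {a, c, f}  B2 = {a, c, d}  B3 = {a, b, c}  B4 = {a, c, e}
Tree: B1–B2, B2–B3, B3–B4

The largest bag has 3 vertices, giving width 2; this decomposition certifies tw(G) ≤ 2. For the lower bound, G contains the cycle f–a–d–c–f, so G is not a forest; only forests have treewidth ≤ 1, hence tw(G) ≥ 2. Hence tw(G) = 2 exactly.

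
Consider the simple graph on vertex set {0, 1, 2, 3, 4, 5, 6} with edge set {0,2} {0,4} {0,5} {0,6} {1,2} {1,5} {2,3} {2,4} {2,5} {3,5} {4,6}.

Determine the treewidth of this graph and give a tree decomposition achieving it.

Treewidth 2.
Bags: B1 = {0, 2, 5}  B2 = {0, 2, 4}  B3 = {1, 2, 5}  B4 = {0, 4, 6}  B5 = {2, 3, 5}
Tree: B1–B2, B1–B3, B2–B4, B1–B5

Each bag holds 3 vertices, so the decomposition has width 2, which upper-bounds the treewidth. For the lower bound, the 3 vertices {0, 2, 4} are pairwise adjacent, and any tree decomposition puts a clique entirely inside one bag — forcing width ≥ 2. Therefore the treewidth is 2.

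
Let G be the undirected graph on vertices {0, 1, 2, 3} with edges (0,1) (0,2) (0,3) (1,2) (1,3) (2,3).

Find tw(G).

A width-3 tree decomposition is:
Bags: B1 = {0, 1, 2, 3}
Tree: (single bag)
With just one bag of size 4, the width is 4 − 1 = 3, so tw(G) ≤ 3. Conversely, {0, 1, 2, 3} is a clique of size 4, and the vertices of any clique must share a bag in every tree decomposition; so some bag has ≥ 4 vertices and tw(G) ≥ 3. The upper and lower bounds meet at 3, so that is the treewidth.

3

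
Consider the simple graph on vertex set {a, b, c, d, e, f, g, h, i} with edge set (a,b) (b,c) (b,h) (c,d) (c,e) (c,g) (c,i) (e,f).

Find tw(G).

A width-1 tree decomposition is:
Bags: B1 = {c, i}  B2 = {b, c}  B3 = {b, h}  B4 = {c, e}  B5 = {c, d}  B6 = {c, g}  B7 = {a, b}  B8 = {e, f}
Tree: B1–B2, B2–B3, B1–B4, B2–B5, B5–B6, B2–B7, B4–B8
The largest bag has 2 vertices, giving width 1; this decomposition certifies tw(G) ≤ 1. G has an edge, so its treewidth is at least 1. The upper and lower bounds meet at 1, so that is the treewidth.

1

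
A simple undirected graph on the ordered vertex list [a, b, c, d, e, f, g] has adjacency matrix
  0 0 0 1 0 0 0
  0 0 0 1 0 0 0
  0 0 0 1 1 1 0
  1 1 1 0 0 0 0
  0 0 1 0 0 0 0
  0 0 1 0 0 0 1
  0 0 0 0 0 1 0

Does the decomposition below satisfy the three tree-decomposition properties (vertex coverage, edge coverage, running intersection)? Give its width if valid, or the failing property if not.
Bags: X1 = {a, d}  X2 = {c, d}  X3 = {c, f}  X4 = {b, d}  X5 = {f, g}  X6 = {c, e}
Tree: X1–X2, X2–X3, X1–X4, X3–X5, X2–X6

Every vertex of G appears in some bag (union = {a, b, c, d, e, f, g}); every edge is covered by a bag; and for each vertex v the set of bags containing v is connected in the bag tree. The decomposition is therefore valid. The largest bag has 2 vertices, so the width is 1.

Yes; width 1.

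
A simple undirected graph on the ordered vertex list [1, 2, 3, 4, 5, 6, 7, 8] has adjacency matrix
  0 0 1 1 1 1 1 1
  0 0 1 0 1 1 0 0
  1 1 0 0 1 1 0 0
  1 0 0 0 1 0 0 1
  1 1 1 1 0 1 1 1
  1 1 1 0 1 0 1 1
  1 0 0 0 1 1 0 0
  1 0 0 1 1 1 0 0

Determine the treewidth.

A width-3 tree decomposition is:
Bags: B1 = {2, 3, 5, 6}  B2 = {1, 3, 5, 6}  B3 = {1, 5, 6, 8}  B4 = {1, 4, 5, 8}  B5 = {1, 5, 6, 7}
Tree: B1–B2, B2–B3, B3–B4, B2–B5
Each bag holds 4 vertices, so the decomposition has width 3, which upper-bounds the treewidth. On the other hand G contains the 4-clique {1, 4, 5, 8}. A clique must lie in a single bag of any decomposition, so no decomposition can have width below 3. Therefore the treewidth is 3.

3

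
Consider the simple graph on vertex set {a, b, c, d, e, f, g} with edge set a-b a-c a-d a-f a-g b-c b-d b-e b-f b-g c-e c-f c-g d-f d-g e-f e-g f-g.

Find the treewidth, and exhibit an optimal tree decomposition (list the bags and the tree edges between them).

Each bag holds 5 vertices, so the decomposition has width 4, which upper-bounds the treewidth. On the other hand G contains the 5-clique {a, b, d, f, g}. A clique must lie in a single bag of any decomposition, so no decomposition can have width below 4. The upper and lower bounds meet at 4, so that is the treewidth.

Treewidth 4.
One optimal decomposition is:
Bags: B1 = {a, b, c, f, g}  B2 = {b, c, e, f, g}  B3 = {a, b, d, f, g}
Tree: B1–B2, B1–B3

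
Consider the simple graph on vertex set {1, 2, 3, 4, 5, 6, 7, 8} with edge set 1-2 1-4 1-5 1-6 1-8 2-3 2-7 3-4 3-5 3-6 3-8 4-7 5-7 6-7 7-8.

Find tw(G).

A width-3 tree decomposition is:
Bags: B1 = {1, 3, 5, 7}  B2 = {1, 3, 6, 7}  B3 = {1, 3, 7, 8}  B4 = {1, 3, 4, 7}  B5 = {1, 2, 3, 7}
Tree: B1–B2, B2–B3, B3–B4, B4–B5
The largest bag has 4 vertices, giving width 3; this decomposition certifies tw(G) ≤ 3. For the lower bound: the 4 vertex sets {1,5}, {6,7}, {3}, {8} are disjoint, each induces a connected subgraph, and every pair is joined by at least one edge of G. Contracting each set to a single vertex therefore yields K_{4} as a minor, and since treewidth is minor-monotone, tw(G) ≥ tw(K_{4}) = 3. The upper and lower bounds meet at 3, so that is the treewidth.

3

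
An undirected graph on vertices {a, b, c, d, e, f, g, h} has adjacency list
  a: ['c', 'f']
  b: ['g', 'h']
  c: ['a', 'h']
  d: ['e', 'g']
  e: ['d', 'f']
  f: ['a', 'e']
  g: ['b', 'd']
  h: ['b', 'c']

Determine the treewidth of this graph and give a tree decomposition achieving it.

Treewidth 2.
One optimal decomposition is:
Bags: B1 = {a, c, f}  B2 = {c, e, f}  B3 = {c, d, e}  B4 = {c, d, g}  B5 = {b, c, g}  B6 = {b, c, h}
Tree: B1–B2, B2–B3, B3–B4, B4–B5, B5–B6

The largest bag has 3 vertices, giving width 2; this decomposition certifies tw(G) ≤ 2. For the lower bound, G contains the cycle c–a–f–e–d–g–b–h–c, so G is not a forest; only forests have treewidth ≤ 1, hence tw(G) ≥ 2. Hence tw(G) = 2 exactly.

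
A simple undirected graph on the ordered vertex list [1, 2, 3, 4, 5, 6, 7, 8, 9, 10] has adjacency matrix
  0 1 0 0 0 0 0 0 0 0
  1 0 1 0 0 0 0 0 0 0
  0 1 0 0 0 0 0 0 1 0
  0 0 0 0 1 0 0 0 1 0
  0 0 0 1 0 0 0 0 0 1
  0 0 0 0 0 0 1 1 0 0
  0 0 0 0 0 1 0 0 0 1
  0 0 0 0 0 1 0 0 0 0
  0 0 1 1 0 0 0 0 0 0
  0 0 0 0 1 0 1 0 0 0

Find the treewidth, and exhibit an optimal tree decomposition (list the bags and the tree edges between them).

Treewidth 1.
One such decomposition:
Bags: B1 = {1, 2}  B2 = {2, 3}  B3 = {3, 9}  B4 = {4, 9}  B5 = {4, 5}  B6 = {5, 10}  B7 = {7, 10}  B8 = {6, 7}  B9 = {6, 8}
Tree: B1–B2, B2–B3, B3–B4, B4–B5, B5–B6, B6–B7, B7–B8, B8–B9

Each bag holds 2 vertices, so the decomposition has width 1, which upper-bounds the treewidth. G has an edge, so its treewidth is at least 1. The upper and lower bounds meet at 1, so that is the treewidth.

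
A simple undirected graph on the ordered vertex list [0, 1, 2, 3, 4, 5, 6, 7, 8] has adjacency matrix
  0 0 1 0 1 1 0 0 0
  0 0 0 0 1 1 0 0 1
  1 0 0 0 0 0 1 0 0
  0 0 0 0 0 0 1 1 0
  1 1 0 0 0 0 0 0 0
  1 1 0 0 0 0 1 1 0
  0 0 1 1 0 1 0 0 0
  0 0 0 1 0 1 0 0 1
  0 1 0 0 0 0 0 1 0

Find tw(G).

A width-3 tree decomposition is:
Bags: B1 = {0, 1, 4, 8}  B2 = {0, 1, 5, 8}  B3 = {0, 5, 7, 8}  B4 = {0, 2, 5, 7}  B5 = {2, 5, 6, 7}  B6 = {2, 3, 6, 7}
Tree: B1–B2, B2–B3, B3–B4, B4–B5, B5–B6
The largest bag has 4 vertices, giving width 3; this decomposition certifies tw(G) ≤ 3. For the lower bound: the 4 vertex sets {1,4,8}, {0}, {5}, {2,3,6,7} are disjoint, each induces a connected subgraph, and every pair is joined by at least one edge of G. Contracting each set to a single vertex therefore yields K_{4} as a minor, and since treewidth is minor-monotone, tw(G) ≥ tw(K_{4}) = 3. Hence tw(G) = 3 exactly.

3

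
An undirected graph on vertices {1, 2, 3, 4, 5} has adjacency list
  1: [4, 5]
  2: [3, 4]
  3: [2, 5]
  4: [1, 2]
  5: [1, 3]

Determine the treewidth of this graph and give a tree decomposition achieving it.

Treewidth 2.
Bags: B1 = {1, 3, 5}  B2 = {1, 2, 3}  B3 = {1, 2, 4}
Tree: B1–B2, B2–B3

Every bag has size at most 3, so the width is 3 − 1 = 2 and tw(G) ≤ 2. Since 1–5–3–2–4–1 is a cycle in G, G is not acyclic. Forests are exactly the graphs of treewidth ≤ 1, so tw(G) ≥ 2. The upper and lower bounds meet at 2, so that is the treewidth.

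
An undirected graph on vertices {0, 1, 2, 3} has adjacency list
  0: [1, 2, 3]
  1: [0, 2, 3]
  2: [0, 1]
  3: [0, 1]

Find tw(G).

2

A width-2 tree decomposition is:
Bags: B1 = {0, 1, 3}  B2 = {0, 1, 2}
Tree: B1–B2
Every bag has size at most 3, so the width is 3 − 1 = 2 and tw(G) ≤ 2. On the other hand G contains the 3-clique {0, 1, 2}. A clique must lie in a single bag of any decomposition, so no decomposition can have width below 2. The upper and lower bounds meet at 2, so that is the treewidth.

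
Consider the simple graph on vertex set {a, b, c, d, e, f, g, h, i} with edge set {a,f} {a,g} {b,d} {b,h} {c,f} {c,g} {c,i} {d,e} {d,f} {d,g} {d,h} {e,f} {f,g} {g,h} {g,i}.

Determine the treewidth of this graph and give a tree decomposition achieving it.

Treewidth 2.
One optimal decomposition is:
Bags: B1 = {d, f, g}  B2 = {a, f, g}  B3 = {d, g, h}  B4 = {b, d, h}  B5 = {c, f, g}  B6 = {d, e, f}  B7 = {c, g, i}
Tree: B1–B2, B1–B3, B3–B4, B1–B5, B1–B6, B5–B7

The largest bag has 3 vertices, giving width 2; this decomposition certifies tw(G) ≤ 2. For the lower bound, the 3 vertices {d, g, h} are pairwise adjacent, and any tree decomposition puts a clique entirely inside one bag — forcing width ≥ 2. Therefore the treewidth is 2.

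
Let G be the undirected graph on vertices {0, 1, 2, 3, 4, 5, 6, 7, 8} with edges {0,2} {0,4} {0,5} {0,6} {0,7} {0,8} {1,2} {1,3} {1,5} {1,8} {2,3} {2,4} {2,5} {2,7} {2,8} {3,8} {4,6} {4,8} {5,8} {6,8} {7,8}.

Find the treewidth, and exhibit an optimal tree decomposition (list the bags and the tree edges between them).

Treewidth 3.
One optimal decomposition is:
Bags: B1 = {0, 2, 4, 8}  B2 = {0, 2, 7, 8}  B3 = {0, 4, 6, 8}  B4 = {0, 2, 5, 8}  B5 = {1, 2, 5, 8}  B6 = {1, 2, 3, 8}
Tree: B1–B2, B1–B3, B1–B4, B4–B5, B5–B6

Each bag holds 4 vertices, so the decomposition has width 3, which upper-bounds the treewidth. For the lower bound, the 4 vertices {0, 2, 4, 8} are pairwise adjacent, and any tree decomposition puts a clique entirely inside one bag — forcing width ≥ 3. Combining the bounds, tw(G) = 3.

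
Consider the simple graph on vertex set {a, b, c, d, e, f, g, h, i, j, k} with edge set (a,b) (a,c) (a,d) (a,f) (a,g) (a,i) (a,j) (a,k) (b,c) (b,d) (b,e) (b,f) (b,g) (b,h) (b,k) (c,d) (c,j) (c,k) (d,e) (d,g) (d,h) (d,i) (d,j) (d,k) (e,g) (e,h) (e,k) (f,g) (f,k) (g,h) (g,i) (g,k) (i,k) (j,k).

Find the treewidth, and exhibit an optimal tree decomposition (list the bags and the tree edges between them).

Treewidth 4.
One optimal decomposition is:
Bags: B1 = {a, b, d, g, k}  B2 = {b, d, e, g, k}  B3 = {a, b, c, d, k}  B4 = {a, c, d, j, k}  B5 = {a, d, g, i, k}  B6 = {b, d, e, g, h}  B7 = {a, b, f, g, k}
Tree: B1–B2, B1–B3, B3–B4, B1–B5, B2–B6, B1–B7

Every bag has size at most 5, so the width is 5 − 1 = 4 and tw(G) ≤ 4. Conversely, {b, d, e, g, h} is a clique of size 5, and the vertices of any clique must share a bag in every tree decomposition; so some bag has ≥ 5 vertices and tw(G) ≥ 4. Therefore the treewidth is 4.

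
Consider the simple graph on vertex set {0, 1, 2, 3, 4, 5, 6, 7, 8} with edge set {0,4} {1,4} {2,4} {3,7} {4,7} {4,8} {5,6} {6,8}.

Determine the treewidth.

A width-1 tree decomposition is:
Bags: B1 = {3, 7}  B2 = {4, 7}  B3 = {4, 8}  B4 = {6, 8}  B5 = {1, 4}  B6 = {5, 6}  B7 = {2, 4}  B8 = {0, 4}
Tree: B1–B2, B2–B3, B3–B4, B3–B5, B4–B6, B2–B7, B7–B8
The largest bag has 2 vertices, giving width 1; this decomposition certifies tw(G) ≤ 1. Since G has at least one edge (e.g. 3–7), it is not an edgeless graph, so tw(G) ≥ 1. The upper and lower bounds meet at 1, so that is the treewidth.

1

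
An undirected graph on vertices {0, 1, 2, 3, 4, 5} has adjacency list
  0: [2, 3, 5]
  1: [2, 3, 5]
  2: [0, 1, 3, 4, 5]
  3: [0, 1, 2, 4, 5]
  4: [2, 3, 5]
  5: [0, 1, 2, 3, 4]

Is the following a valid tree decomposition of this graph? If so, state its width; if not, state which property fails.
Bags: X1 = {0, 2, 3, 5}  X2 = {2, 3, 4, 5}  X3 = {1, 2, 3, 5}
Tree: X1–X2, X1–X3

Yes; width 3.

Vertex coverage: the bags together contain {0, 1, 2, 3, 4, 5}, the full vertex set. Edge coverage: each edge of G has both endpoints in at least one bag. Running intersection: for every vertex, the bags containing it form a connected subtree. All three properties hold, so this is a valid tree decomposition of width max|bag| − 1 = 3, and hence tw(G) ≤ 3.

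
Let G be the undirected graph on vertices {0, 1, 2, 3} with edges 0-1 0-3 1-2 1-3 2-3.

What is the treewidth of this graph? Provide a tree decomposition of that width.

Every bag has size at most 3, so the width is 3 − 1 = 2 and tw(G) ≤ 2. On the other hand G contains the 3-clique {0, 1, 3}. A clique must lie in a single bag of any decomposition, so no decomposition can have width below 2. Therefore the treewidth is 2.

Treewidth 2.
Bags: B1 = {1, 2, 3}  B2 = {0, 1, 3}
Tree: B1–B2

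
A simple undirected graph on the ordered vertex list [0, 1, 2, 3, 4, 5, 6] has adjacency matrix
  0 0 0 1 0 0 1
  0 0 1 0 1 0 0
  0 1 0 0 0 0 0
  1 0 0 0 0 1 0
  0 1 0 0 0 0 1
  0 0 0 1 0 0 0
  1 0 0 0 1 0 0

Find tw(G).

1

A width-1 tree decomposition is:
Bags: B1 = {3, 5}  B2 = {0, 3}  B3 = {0, 6}  B4 = {4, 6}  B5 = {1, 4}  B6 = {1, 2}
Tree: B1–B2, B2–B3, B3–B4, B4–B5, B5–B6
The largest bag has 2 vertices, giving width 1; this decomposition certifies tw(G) ≤ 1. G has an edge, so its treewidth is at least 1. Hence tw(G) = 1 exactly.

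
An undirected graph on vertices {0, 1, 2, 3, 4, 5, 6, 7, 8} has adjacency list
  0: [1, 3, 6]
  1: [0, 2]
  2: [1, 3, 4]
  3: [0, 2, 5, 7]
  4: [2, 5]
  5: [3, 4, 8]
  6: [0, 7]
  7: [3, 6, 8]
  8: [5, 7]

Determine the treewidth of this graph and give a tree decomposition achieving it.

Treewidth 3.
One such decomposition:
Bags: B1 = {0, 6, 7, 8}  B2 = {0, 3, 7, 8}  B3 = {0, 3, 5, 8}  B4 = {0, 1, 3, 5}  B5 = {1, 2, 3, 5}  B6 = {1, 2, 4, 5}
Tree: B1–B2, B2–B3, B3–B4, B4–B5, B5–B6

Each bag holds 4 vertices, so the decomposition has width 3, which upper-bounds the treewidth. For the lower bound: the 4 vertex sets {6,7,8}, {0}, {3}, {1,2,4,5} are disjoint, each induces a connected subgraph, and every pair is joined by at least one edge of G. Contracting each set to a single vertex therefore yields K_{4} as a minor, and since treewidth is minor-monotone, tw(G) ≥ tw(K_{4}) = 3. Therefore the treewidth is 3.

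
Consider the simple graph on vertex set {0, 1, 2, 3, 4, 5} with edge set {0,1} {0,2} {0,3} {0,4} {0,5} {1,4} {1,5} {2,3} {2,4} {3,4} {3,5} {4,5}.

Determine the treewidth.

A width-3 tree decomposition is:
Bags: B1 = {0, 1, 4, 5}  B2 = {0, 3, 4, 5}  B3 = {0, 2, 3, 4}
Tree: B1–B2, B2–B3
The largest bag has 4 vertices, giving width 3; this decomposition certifies tw(G) ≤ 3. Conversely, {0, 1, 4, 5} is a clique of size 4, and the vertices of any clique must share a bag in every tree decomposition; so some bag has ≥ 4 vertices and tw(G) ≥ 3. The upper and lower bounds meet at 3, so that is the treewidth.

3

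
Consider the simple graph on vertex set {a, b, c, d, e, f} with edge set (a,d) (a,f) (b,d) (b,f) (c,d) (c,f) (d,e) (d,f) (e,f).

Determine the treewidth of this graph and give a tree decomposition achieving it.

Treewidth 2.
One optimal decomposition is:
Bags: B1 = {d, e, f}  B2 = {c, d, f}  B3 = {b, d, f}  B4 = {a, d, f}
Tree: B1–B2, B1–B3, B3–B4

The largest bag has 3 vertices, giving width 2; this decomposition certifies tw(G) ≤ 2. For the lower bound, the 3 vertices {d, e, f} are pairwise adjacent, and any tree decomposition puts a clique entirely inside one bag — forcing width ≥ 2. The upper and lower bounds meet at 2, so that is the treewidth.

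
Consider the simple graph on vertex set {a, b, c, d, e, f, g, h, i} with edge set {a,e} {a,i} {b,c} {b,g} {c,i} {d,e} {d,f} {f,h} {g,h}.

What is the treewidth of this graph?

A width-2 tree decomposition is:
Bags: B1 = {d, f, h}  B2 = {d, g, h}  B3 = {b, d, g}  B4 = {b, c, d}  B5 = {c, d, i}  B6 = {a, d, i}  B7 = {a, d, e}
Tree: B1–B2, B2–B3, B3–B4, B4–B5, B5–B6, B6–B7
Every bag has size at most 3, so the width is 3 − 1 = 2 and tw(G) ≤ 2. The edges d–f–h–g–b–c–i–a–e–d form a cycle, so G is not a tree and its treewidth is at least 2. Combining the bounds, tw(G) = 2.

2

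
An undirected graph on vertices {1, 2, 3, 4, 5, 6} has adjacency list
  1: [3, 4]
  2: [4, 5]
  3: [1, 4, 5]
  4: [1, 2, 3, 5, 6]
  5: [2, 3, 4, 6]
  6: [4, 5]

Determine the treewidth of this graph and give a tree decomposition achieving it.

Every bag has size at most 3, so the width is 3 − 1 = 2 and tw(G) ≤ 2. On the other hand G contains the 3-clique {1, 3, 4}. A clique must lie in a single bag of any decomposition, so no decomposition can have width below 2. Combining the bounds, tw(G) = 2.

Treewidth 2.
Bags: B1 = {3, 4, 5}  B2 = {1, 3, 4}  B3 = {2, 4, 5}  B4 = {4, 5, 6}
Tree: B1–B2, B1–B3, B3–B4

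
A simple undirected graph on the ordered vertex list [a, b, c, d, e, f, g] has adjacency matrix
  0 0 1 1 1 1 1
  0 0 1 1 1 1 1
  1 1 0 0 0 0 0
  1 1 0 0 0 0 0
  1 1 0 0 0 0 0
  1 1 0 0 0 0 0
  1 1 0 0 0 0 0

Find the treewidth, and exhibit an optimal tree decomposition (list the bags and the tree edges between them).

Every bag has size at most 3, so the width is 3 − 1 = 2 and tw(G) ≤ 2. The edges a–g–b–c–a form a cycle, so G is not a tree and its treewidth is at least 2. The upper and lower bounds meet at 2, so that is the treewidth.

Treewidth 2.
One such decomposition:
Bags: B1 = {a, b, g}  B2 = {a, b, c}  B3 = {a, b, d}  B4 = {a, b, f}  B5 = {a, b, e}
Tree: B1–B2, B2–B3, B3–B4, B4–B5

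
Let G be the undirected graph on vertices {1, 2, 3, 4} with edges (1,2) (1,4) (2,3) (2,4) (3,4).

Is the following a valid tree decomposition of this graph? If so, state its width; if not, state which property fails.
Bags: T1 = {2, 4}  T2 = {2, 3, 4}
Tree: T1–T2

No — vertex 1 appears in no bag.

A tree decomposition must satisfy three properties: every vertex lies in some bag; for every edge, both endpoints lie together in some bag; and for every vertex, the bags containing it form a connected subtree. Here vertex 1 appears in no bag, so the decomposition is invalid.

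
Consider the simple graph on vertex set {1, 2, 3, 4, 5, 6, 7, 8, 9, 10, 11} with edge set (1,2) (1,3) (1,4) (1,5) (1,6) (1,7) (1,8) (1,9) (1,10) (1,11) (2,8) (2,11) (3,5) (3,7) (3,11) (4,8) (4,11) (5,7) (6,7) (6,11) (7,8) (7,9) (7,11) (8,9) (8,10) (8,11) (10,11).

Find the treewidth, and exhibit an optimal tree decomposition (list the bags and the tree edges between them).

Every bag has size at most 4, so the width is 4 − 1 = 3 and tw(G) ≤ 3. Conversely, {1, 7, 8, 9} is a clique of size 4, and the vertices of any clique must share a bag in every tree decomposition; so some bag has ≥ 4 vertices and tw(G) ≥ 3. Combining the bounds, tw(G) = 3.

Treewidth 3.
One such decomposition:
Bags: B1 = {1, 7, 8, 11}  B2 = {1, 8, 10, 11}  B3 = {1, 6, 7, 11}  B4 = {1, 3, 7, 11}  B5 = {1, 3, 5, 7}  B6 = {1, 4, 8, 11}  B7 = {1, 7, 8, 9}  B8 = {1, 2, 8, 11}
Tree: B1–B2, B1–B3, B1–B4, B4–B5, B1–B6, B1–B7, B1–B8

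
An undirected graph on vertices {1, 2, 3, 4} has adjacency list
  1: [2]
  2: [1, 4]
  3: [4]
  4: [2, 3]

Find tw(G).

A width-1 tree decomposition is:
Bags: B1 = {3, 4}  B2 = {2, 4}  B3 = {1, 2}
Tree: B1–B2, B2–B3
Every bag has size at most 2, so the width is 2 − 1 = 1 and tw(G) ≤ 1. Any graph with an edge has treewidth ≥ 1, and G has the edge 4–3. Combining the bounds, tw(G) = 1.

1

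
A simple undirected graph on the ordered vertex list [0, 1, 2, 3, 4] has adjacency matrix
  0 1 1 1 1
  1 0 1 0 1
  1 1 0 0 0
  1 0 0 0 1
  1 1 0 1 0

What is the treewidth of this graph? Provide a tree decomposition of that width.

Treewidth 2.
Bags: B1 = {0, 3, 4}  B2 = {0, 1, 4}  B3 = {0, 1, 2}
Tree: B1–B2, B2–B3

The largest bag has 3 vertices, giving width 2; this decomposition certifies tw(G) ≤ 2. On the other hand G contains the 3-clique {0, 1, 2}. A clique must lie in a single bag of any decomposition, so no decomposition can have width below 2. The upper and lower bounds meet at 2, so that is the treewidth.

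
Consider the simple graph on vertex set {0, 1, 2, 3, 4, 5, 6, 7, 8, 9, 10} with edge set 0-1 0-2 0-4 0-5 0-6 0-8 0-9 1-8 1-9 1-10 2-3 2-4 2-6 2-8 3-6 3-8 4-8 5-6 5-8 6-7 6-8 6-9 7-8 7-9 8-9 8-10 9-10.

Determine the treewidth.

A width-3 tree decomposition is:
Bags: B1 = {0, 2, 6, 8}  B2 = {0, 6, 8, 9}  B3 = {0, 1, 8, 9}  B4 = {0, 5, 6, 8}  B5 = {6, 7, 8, 9}  B6 = {2, 3, 6, 8}  B7 = {0, 2, 4, 8}  B8 = {1, 8, 9, 10}
Tree: B1–B2, B2–B3, B2–B4, B2–B5, B1–B6, B1–B7, B3–B8
Each bag holds 4 vertices, so the decomposition has width 3, which upper-bounds the treewidth. For the lower bound, the 4 vertices {0, 1, 8, 9} are pairwise adjacent, and any tree decomposition puts a clique entirely inside one bag — forcing width ≥ 3. Combining the bounds, tw(G) = 3.

3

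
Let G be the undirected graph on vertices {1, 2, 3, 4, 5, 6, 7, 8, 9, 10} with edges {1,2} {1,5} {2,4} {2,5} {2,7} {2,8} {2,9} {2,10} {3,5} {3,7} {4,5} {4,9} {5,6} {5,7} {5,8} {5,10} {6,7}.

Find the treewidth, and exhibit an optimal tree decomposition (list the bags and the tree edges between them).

Each bag holds 3 vertices, so the decomposition has width 2, which upper-bounds the treewidth. Conversely, {2, 4, 9} is a clique of size 3, and the vertices of any clique must share a bag in every tree decomposition; so some bag has ≥ 3 vertices and tw(G) ≥ 2. Combining the bounds, tw(G) = 2.

Treewidth 2.
Bags: B1 = {2, 4, 5}  B2 = {2, 5, 8}  B3 = {2, 4, 9}  B4 = {2, 5, 10}  B5 = {2, 5, 7}  B6 = {3, 5, 7}  B7 = {5, 6, 7}  B8 = {1, 2, 5}
Tree: B1–B2, B1–B3, B1–B4, B4–B5, B5–B6, B6–B7, B5–B8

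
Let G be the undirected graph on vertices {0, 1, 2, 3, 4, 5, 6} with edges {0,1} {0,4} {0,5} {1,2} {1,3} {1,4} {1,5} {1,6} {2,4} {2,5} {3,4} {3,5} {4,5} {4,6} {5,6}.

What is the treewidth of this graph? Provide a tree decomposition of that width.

Treewidth 3.
Bags: B1 = {1, 2, 4, 5}  B2 = {1, 3, 4, 5}  B3 = {0, 1, 4, 5}  B4 = {1, 4, 5, 6}
Tree: B1–B2, B1–B3, B3–B4

Every bag has size at most 4, so the width is 4 − 1 = 3 and tw(G) ≤ 3. Conversely, {0, 1, 4, 5} is a clique of size 4, and the vertices of any clique must share a bag in every tree decomposition; so some bag has ≥ 4 vertices and tw(G) ≥ 3. Hence tw(G) = 3 exactly.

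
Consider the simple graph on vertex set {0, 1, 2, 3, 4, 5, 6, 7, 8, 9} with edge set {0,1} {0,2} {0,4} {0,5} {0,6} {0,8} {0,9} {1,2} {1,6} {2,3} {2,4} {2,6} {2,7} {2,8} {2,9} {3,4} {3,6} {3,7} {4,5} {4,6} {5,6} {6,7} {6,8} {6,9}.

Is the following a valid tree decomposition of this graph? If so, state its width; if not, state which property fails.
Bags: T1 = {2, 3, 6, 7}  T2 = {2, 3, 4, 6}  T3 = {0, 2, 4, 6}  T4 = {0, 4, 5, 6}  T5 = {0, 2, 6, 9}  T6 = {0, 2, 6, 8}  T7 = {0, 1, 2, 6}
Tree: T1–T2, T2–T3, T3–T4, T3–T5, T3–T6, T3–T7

Yes; width 3.

Checking the three conditions: (i) the bags cover all of {0, 1, 2, 3, 4, 5, 6, 7, 8, 9}; (ii) for each edge, some bag contains both endpoints; (iii) the bags containing any fixed vertex form a subtree. All hold, so the decomposition is valid with width 4 − 1 = 3.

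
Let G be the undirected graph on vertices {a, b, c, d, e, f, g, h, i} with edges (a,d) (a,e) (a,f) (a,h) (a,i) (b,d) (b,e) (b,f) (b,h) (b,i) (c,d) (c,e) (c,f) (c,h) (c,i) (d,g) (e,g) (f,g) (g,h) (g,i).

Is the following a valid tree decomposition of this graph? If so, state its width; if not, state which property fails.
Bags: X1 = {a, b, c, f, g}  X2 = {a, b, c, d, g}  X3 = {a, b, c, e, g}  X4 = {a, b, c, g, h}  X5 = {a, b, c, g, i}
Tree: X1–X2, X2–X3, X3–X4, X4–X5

Yes; width 4.

Every vertex of G appears in some bag (union = {a, b, c, d, e, f, g, h, i}); every edge is covered by a bag; and for each vertex v the set of bags containing v is connected in the bag tree. The decomposition is therefore valid. The largest bag has 5 vertices, so the width is 4.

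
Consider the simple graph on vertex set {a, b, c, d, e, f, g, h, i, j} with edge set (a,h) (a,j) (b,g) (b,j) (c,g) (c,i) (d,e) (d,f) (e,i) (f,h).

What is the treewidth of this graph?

2

A width-2 tree decomposition is:
Bags: B1 = {c, e, i}  B2 = {c, d, e}  B3 = {c, d, f}  B4 = {c, f, h}  B5 = {a, c, h}  B6 = {a, c, j}  B7 = {b, c, j}  B8 = {b, c, g}
Tree: B1–B2, B2–B3, B3–B4, B4–B5, B5–B6, B6–B7, B7–B8
The largest bag has 3 vertices, giving width 2; this decomposition certifies tw(G) ≤ 2. The edges c–i–e–d–f–h–a–j–b–g–c form a cycle, so G is not a tree and its treewidth is at least 2. Hence tw(G) = 2 exactly.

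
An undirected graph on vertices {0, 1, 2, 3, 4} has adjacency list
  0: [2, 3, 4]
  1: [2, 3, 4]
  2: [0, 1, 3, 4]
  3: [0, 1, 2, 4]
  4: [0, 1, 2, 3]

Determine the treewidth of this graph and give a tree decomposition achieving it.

Treewidth 3.
Bags: B1 = {1, 2, 3, 4}  B2 = {0, 2, 3, 4}
Tree: B1–B2

The largest bag has 4 vertices, giving width 3; this decomposition certifies tw(G) ≤ 3. On the other hand G contains the 4-clique {0, 2, 3, 4}. A clique must lie in a single bag of any decomposition, so no decomposition can have width below 3. Combining the bounds, tw(G) = 3.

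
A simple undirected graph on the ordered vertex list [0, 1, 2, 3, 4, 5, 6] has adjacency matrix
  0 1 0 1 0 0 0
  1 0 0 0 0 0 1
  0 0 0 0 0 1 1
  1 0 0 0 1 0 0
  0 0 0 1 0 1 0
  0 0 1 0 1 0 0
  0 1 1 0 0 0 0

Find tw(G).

2

A width-2 tree decomposition is:
Bags: B1 = {2, 4, 5}  B2 = {2, 4, 6}  B3 = {1, 4, 6}  B4 = {0, 1, 4}  B5 = {0, 3, 4}
Tree: B1–B2, B2–B3, B3–B4, B4–B5
Every bag has size at most 3, so the width is 3 − 1 = 2 and tw(G) ≤ 2. The edges 4–5–2–6–1–0–3–4 form a cycle, so G is not a tree and its treewidth is at least 2. The upper and lower bounds meet at 2, so that is the treewidth.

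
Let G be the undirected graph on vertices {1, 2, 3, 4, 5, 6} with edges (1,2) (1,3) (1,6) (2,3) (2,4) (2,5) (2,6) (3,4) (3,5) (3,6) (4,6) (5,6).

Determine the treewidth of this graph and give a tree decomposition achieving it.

Each bag holds 4 vertices, so the decomposition has width 3, which upper-bounds the treewidth. For the lower bound, the 4 vertices {1, 2, 3, 6} are pairwise adjacent, and any tree decomposition puts a clique entirely inside one bag — forcing width ≥ 3. Therefore the treewidth is 3.

Treewidth 3.
Bags: B1 = {2, 3, 5, 6}  B2 = {1, 2, 3, 6}  B3 = {2, 3, 4, 6}
Tree: B1–B2, B1–B3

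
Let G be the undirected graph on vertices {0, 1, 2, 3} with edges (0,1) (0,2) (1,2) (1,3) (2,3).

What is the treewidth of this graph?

2

A width-2 tree decomposition is:
Bags: B1 = {0, 1, 2}  B2 = {1, 2, 3}
Tree: B1–B2
The largest bag has 3 vertices, giving width 2; this decomposition certifies tw(G) ≤ 2. For the lower bound, the 3 vertices {0, 1, 2} are pairwise adjacent, and any tree decomposition puts a clique entirely inside one bag — forcing width ≥ 2. Combining the bounds, tw(G) = 2.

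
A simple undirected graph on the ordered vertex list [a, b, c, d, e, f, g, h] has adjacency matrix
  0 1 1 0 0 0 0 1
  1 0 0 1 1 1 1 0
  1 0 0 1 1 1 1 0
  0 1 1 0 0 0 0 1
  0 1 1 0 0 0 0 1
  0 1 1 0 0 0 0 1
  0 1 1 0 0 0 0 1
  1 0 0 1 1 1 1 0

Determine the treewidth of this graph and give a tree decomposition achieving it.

The largest bag has 4 vertices, giving width 3; this decomposition certifies tw(G) ≤ 3. For the lower bound: the 4 vertex sets {a,h}, {c,d}, {b}, {f} are disjoint, each induces a connected subgraph, and every pair is joined by at least one edge of G. Contracting each set to a single vertex therefore yields K_{4} as a minor, and since treewidth is minor-monotone, tw(G) ≥ tw(K_{4}) = 3. Combining the bounds, tw(G) = 3.

Treewidth 3.
One optimal decomposition is:
Bags: B1 = {a, b, c, h}  B2 = {b, c, d, h}  B3 = {b, c, f, h}  B4 = {b, c, e, h}  B5 = {b, c, g, h}
Tree: B1–B2, B2–B3, B3–B4, B4–B5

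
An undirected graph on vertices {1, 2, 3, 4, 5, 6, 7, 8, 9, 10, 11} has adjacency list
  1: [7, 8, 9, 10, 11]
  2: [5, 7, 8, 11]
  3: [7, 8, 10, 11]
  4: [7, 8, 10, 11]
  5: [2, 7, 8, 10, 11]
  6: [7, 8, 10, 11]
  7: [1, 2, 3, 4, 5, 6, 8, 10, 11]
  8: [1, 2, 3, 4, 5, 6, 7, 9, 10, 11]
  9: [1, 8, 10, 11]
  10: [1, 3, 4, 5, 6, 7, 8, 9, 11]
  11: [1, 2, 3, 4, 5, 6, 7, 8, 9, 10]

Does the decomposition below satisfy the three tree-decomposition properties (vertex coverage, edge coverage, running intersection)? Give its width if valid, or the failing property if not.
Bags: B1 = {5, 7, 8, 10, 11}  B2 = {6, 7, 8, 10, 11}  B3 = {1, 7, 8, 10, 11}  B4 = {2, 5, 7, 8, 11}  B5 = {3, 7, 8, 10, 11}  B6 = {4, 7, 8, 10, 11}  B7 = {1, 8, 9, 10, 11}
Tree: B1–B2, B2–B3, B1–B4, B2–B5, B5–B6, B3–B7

Yes; width 4.

Vertex coverage: the bags together contain {1, 2, 3, 4, 5, 6, 7, 8, 9, 10, 11}, the full vertex set. Edge coverage: each edge of G has both endpoints in at least one bag. Running intersection: for every vertex, the bags containing it form a connected subtree. All three properties hold, so this is a valid tree decomposition of width max|bag| − 1 = 4, and hence tw(G) ≤ 4.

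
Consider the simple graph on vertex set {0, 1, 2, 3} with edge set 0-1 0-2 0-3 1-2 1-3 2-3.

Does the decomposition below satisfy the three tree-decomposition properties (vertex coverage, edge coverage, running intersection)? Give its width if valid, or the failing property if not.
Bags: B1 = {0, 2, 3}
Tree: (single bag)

A tree decomposition must satisfy three properties: every vertex lies in some bag; for every edge, both endpoints lie together in some bag; and for every vertex, the bags containing it form a connected subtree. Here vertex 1 appears in no bag, so the decomposition is invalid.

No — vertex 1 appears in no bag.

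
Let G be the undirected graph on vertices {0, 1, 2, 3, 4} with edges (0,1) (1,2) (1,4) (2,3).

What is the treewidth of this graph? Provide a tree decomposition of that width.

Treewidth 1.
Bags: B1 = {1, 2}  B2 = {1, 4}  B3 = {0, 1}  B4 = {2, 3}
Tree: B1–B2, B1–B3, B1–B4

Each bag holds 2 vertices, so the decomposition has width 1, which upper-bounds the treewidth. Any graph with an edge has treewidth ≥ 1, and G has the edge 2–1. Combining the bounds, tw(G) = 1.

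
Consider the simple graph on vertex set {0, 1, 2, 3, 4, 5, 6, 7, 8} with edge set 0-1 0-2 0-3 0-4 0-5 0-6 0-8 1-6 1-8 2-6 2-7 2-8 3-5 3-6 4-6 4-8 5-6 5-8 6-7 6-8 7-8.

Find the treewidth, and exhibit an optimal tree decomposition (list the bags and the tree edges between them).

The largest bag has 4 vertices, giving width 3; this decomposition certifies tw(G) ≤ 3. On the other hand G contains the 4-clique {0, 1, 6, 8}. A clique must lie in a single bag of any decomposition, so no decomposition can have width below 3. Combining the bounds, tw(G) = 3.

Treewidth 3.
Bags: B1 = {0, 2, 6, 8}  B2 = {0, 5, 6, 8}  B3 = {0, 1, 6, 8}  B4 = {0, 4, 6, 8}  B5 = {2, 6, 7, 8}  B6 = {0, 3, 5, 6}
Tree: B1–B2, B1–B3, B3–B4, B1–B5, B2–B6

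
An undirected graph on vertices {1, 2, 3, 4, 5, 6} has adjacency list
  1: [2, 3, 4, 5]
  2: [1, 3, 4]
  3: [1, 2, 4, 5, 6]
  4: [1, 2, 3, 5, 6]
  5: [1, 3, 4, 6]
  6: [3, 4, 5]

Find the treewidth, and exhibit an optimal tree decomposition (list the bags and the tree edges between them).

The largest bag has 4 vertices, giving width 3; this decomposition certifies tw(G) ≤ 3. On the other hand G contains the 4-clique {1, 2, 3, 4}. A clique must lie in a single bag of any decomposition, so no decomposition can have width below 3. Therefore the treewidth is 3.

Treewidth 3.
One optimal decomposition is:
Bags: B1 = {1, 3, 4, 5}  B2 = {1, 2, 3, 4}  B3 = {3, 4, 5, 6}
Tree: B1–B2, B1–B3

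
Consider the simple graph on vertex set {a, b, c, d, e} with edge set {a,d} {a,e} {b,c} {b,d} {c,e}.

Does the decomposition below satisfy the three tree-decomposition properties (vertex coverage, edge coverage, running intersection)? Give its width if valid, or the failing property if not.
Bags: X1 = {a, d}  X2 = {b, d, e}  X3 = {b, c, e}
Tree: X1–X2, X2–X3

A tree decomposition must satisfy three properties: every vertex lies in some bag; for every edge, both endpoints lie together in some bag; and for every vertex, the bags containing it form a connected subtree. Here edge (e,a) lies in no bag, so the decomposition is invalid.

No — edge (e,a) lies in no bag.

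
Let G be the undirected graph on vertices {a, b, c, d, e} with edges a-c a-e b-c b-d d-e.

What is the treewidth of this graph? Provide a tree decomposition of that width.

Every bag has size at most 3, so the width is 3 − 1 = 2 and tw(G) ≤ 2. For the lower bound, G contains the cycle c–b–d–e–a–c, so G is not a forest; only forests have treewidth ≤ 1, hence tw(G) ≥ 2. Combining the bounds, tw(G) = 2.

Treewidth 2.
One optimal decomposition is:
Bags: B1 = {b, c, d}  B2 = {c, d, e}  B3 = {a, c, e}
Tree: B1–B2, B2–B3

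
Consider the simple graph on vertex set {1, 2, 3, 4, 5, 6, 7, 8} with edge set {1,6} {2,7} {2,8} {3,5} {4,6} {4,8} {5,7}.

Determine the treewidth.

A width-1 tree decomposition is:
Bags: B1 = {1, 6}  B2 = {4, 6}  B3 = {4, 8}  B4 = {2, 8}  B5 = {2, 7}  B6 = {5, 7}  B7 = {3, 5}
Tree: B1–B2, B2–B3, B3–B4, B4–B5, B5–B6, B6–B7
Every bag has size at most 2, so the width is 2 − 1 = 1 and tw(G) ≤ 1. Any graph with an edge has treewidth ≥ 1, and G has the edge 1–6. Hence tw(G) = 1 exactly.

1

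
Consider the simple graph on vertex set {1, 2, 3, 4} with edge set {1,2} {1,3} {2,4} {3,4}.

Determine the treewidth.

2

A width-2 tree decomposition is:
Bags: B1 = {2, 3, 4}  B2 = {1, 2, 3}
Tree: B1–B2
Every bag has size at most 3, so the width is 3 − 1 = 2 and tw(G) ≤ 2. The edges 3–4–2–1–3 form a cycle, so G is not a tree and its treewidth is at least 2. Therefore the treewidth is 2.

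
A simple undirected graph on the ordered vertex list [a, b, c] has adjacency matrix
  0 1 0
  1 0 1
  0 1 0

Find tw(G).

A width-1 tree decomposition is:
Bags: B1 = {a, b}  B2 = {b, c}
Tree: B1–B2
The largest bag has 2 vertices, giving width 1; this decomposition certifies tw(G) ≤ 1. G has an edge, so its treewidth is at least 1. Therefore the treewidth is 1.

1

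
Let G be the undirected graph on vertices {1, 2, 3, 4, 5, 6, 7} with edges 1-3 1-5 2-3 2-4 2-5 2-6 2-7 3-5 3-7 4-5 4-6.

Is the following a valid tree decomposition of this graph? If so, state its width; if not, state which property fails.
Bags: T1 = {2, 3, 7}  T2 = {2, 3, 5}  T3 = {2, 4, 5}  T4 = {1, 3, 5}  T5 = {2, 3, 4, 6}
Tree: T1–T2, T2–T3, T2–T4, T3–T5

A tree decomposition must satisfy three properties: every vertex lies in some bag; for every edge, both endpoints lie together in some bag; and for every vertex, the bags containing it form a connected subtree. Here bags containing vertex 3 are not connected in the tree, so the decomposition is invalid.

No — bags containing vertex 3 are not connected in the tree.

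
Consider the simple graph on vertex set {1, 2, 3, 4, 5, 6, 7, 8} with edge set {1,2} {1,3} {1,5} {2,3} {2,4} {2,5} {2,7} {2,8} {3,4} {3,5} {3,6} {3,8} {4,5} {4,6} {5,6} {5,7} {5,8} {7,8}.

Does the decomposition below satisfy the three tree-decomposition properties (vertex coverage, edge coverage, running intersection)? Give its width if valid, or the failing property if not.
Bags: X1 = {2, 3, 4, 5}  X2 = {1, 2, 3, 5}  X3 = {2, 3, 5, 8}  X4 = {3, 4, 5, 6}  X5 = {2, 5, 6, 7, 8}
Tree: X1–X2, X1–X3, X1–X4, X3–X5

No — bags containing vertex 6 are not connected in the tree.

A tree decomposition must satisfy three properties: every vertex lies in some bag; for every edge, both endpoints lie together in some bag; and for every vertex, the bags containing it form a connected subtree. Here bags containing vertex 6 are not connected in the tree, so the decomposition is invalid.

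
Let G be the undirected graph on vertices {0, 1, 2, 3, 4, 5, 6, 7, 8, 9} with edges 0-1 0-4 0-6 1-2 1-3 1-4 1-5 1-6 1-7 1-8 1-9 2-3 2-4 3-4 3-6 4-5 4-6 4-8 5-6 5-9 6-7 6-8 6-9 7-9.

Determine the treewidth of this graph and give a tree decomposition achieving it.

The largest bag has 4 vertices, giving width 3; this decomposition certifies tw(G) ≤ 3. Conversely, {1, 2, 3, 4} is a clique of size 4, and the vertices of any clique must share a bag in every tree decomposition; so some bag has ≥ 4 vertices and tw(G) ≥ 3. The upper and lower bounds meet at 3, so that is the treewidth.

Treewidth 3.
One such decomposition:
Bags: B1 = {1, 4, 5, 6}  B2 = {1, 3, 4, 6}  B3 = {1, 2, 3, 4}  B4 = {0, 1, 4, 6}  B5 = {1, 5, 6, 9}  B6 = {1, 4, 6, 8}  B7 = {1, 6, 7, 9}
Tree: B1–B2, B2–B3, B1–B4, B1–B5, B2–B6, B5–B7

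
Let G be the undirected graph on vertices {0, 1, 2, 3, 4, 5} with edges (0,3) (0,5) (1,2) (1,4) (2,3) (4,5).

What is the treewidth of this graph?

A width-2 tree decomposition is:
Bags: B1 = {0, 3, 5}  B2 = {2, 3, 5}  B3 = {1, 2, 5}  B4 = {1, 4, 5}
Tree: B1–B2, B2–B3, B3–B4
Each bag holds 3 vertices, so the decomposition has width 2, which upper-bounds the treewidth. For the lower bound, G contains the cycle 5–0–3–2–1–4–5, so G is not a forest; only forests have treewidth ≤ 1, hence tw(G) ≥ 2. Combining the bounds, tw(G) = 2.

2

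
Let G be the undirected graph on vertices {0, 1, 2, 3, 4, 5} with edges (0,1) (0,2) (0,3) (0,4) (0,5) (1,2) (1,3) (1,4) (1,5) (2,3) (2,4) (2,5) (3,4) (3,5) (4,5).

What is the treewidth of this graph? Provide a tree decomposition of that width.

A single bag containing all 6 vertices is trivially a valid decomposition of width 5. Conversely, {0, 1, 2, 3, 4, 5} is a clique of size 6, and the vertices of any clique must share a bag in every tree decomposition; so some bag has ≥ 6 vertices and tw(G) ≥ 5. The upper and lower bounds meet at 5, so that is the treewidth.

Treewidth 5.
Bags: B1 = {0, 1, 2, 3, 4, 5}
Tree: (single bag)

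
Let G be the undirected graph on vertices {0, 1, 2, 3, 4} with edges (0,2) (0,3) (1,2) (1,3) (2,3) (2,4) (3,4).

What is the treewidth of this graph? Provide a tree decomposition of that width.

Treewidth 2.
One optimal decomposition is:
Bags: B1 = {1, 2, 3}  B2 = {2, 3, 4}  B3 = {0, 2, 3}
Tree: B1–B2, B1–B3

Every bag has size at most 3, so the width is 3 − 1 = 2 and tw(G) ≤ 2. For the lower bound, the 3 vertices {0, 2, 3} are pairwise adjacent, and any tree decomposition puts a clique entirely inside one bag — forcing width ≥ 2. Therefore the treewidth is 2.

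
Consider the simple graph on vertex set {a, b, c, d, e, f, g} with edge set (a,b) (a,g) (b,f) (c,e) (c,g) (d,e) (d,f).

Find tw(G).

2

A width-2 tree decomposition is:
Bags: B1 = {d, e, f}  B2 = {b, e, f}  B3 = {a, b, e}  B4 = {a, e, g}  B5 = {c, e, g}
Tree: B1–B2, B2–B3, B3–B4, B4–B5
Each bag holds 3 vertices, so the decomposition has width 2, which upper-bounds the treewidth. The edges e–d–f–b–a–g–c–e form a cycle, so G is not a tree and its treewidth is at least 2. The upper and lower bounds meet at 2, so that is the treewidth.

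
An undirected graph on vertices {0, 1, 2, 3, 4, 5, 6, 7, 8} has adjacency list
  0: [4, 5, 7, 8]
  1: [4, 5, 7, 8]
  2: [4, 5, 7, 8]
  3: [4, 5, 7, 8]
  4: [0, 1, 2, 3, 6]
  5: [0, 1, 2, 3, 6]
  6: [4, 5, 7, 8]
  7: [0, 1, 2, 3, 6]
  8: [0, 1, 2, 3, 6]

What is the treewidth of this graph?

A width-4 tree decomposition is:
Bags: B1 = {3, 4, 5, 7, 8}  B2 = {0, 4, 5, 7, 8}  B3 = {2, 4, 5, 7, 8}  B4 = {4, 5, 6, 7, 8}  B5 = {1, 4, 5, 7, 8}
Tree: B1–B2, B2–B3, B3–B4, B4–B5
Each bag holds 5 vertices, so the decomposition has width 4, which upper-bounds the treewidth. For the lower bound: the 5 vertex sets {3,5}, {0,7}, {2,8}, {4}, {6} are disjoint, each induces a connected subgraph, and every pair is joined by at least one edge of G. Contracting each set to a single vertex therefore yields K_{5} as a minor, and since treewidth is minor-monotone, tw(G) ≥ tw(K_{5}) = 4. The upper and lower bounds meet at 4, so that is the treewidth.

4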